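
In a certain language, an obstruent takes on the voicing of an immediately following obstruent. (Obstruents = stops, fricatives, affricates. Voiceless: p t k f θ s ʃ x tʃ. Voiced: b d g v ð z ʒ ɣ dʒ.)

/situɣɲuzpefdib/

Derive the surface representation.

/z/ before /p/ (voiceless) → [s]
/f/ before /d/ (voiced) → [v]

[situɣɲuspevdib]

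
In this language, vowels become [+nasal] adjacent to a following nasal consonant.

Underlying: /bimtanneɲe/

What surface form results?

/i/ before nasal /m/ → [ĩ]
/a/ before nasal /n/ → [ã]
/e/ before nasal /ɲ/ → [ẽ]

[bĩmtãnnẽɲe]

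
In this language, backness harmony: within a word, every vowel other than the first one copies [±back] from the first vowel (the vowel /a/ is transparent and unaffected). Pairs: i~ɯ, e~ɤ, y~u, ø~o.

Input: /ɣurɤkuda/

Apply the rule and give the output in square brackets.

no segment meets the rule's conditions; no change.

[ɣurɤkuda]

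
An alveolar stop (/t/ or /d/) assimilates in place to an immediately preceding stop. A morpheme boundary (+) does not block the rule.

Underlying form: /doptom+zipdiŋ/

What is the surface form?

[doppom+zipbiŋ]

/t/ after /p/ (labial) → [p]
/d/ after /p/ (labial) → [b]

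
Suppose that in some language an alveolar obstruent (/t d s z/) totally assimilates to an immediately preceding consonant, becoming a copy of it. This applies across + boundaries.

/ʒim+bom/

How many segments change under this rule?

No segment meets the rule's conditions.

0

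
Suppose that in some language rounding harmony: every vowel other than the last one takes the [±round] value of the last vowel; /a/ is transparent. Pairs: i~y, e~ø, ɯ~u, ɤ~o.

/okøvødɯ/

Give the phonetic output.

[ɤkevedɯ]

/o/ harmonizes with /ɯ/ ([-round]) → [ɤ]
/ø/ harmonizes with /ɯ/ ([-round]) → [e]
/ø/ harmonizes with /ɯ/ ([-round]) → [e]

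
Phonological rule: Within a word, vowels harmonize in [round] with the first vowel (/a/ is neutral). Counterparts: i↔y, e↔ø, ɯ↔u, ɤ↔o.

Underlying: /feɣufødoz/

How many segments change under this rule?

/u/ harmonizes with /e/ ([-round]) → [ɯ]
/ø/ harmonizes with /e/ ([-round]) → [e]
/o/ harmonizes with /e/ ([-round]) → [ɤ]
3 segments change.

3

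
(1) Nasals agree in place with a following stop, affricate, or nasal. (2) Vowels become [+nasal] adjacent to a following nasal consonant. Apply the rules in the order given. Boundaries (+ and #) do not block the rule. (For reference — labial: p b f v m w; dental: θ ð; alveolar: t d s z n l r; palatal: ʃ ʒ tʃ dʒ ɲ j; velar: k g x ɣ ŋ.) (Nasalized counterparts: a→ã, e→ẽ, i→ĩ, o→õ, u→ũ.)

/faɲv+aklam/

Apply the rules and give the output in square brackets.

Rule 1: no segment meets the rule's conditions; no change.
After rule 1: faɲv+aklam
Rule 2: /a/ before nasal /ɲ/ → [ã]
Rule 2: /a/ before nasal /m/ → [ã]

[fãɲv+aklãm]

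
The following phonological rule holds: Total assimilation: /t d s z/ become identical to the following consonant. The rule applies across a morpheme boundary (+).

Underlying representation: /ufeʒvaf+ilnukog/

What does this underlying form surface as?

no segment meets the rule's conditions; no change.

[ufeʒvaf+ilnukog]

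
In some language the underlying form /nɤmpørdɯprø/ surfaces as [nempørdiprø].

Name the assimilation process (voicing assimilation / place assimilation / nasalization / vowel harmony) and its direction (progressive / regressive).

/ɤ/→[e] /ɯ/→[i].
Vowels agree with the last vowel, so the harmony is regressive.

vowel harmony, regressive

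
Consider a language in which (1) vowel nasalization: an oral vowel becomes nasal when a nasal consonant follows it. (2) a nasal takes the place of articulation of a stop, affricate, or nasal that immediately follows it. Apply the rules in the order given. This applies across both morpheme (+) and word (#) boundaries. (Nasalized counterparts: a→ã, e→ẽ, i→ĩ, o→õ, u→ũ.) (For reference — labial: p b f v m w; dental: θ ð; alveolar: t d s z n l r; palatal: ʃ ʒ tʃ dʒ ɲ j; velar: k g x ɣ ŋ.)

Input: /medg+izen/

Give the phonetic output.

[medg+izẽn]

Rule 1: /e/ before nasal /n/ → [ẽ]
After rule 1: medg+izẽn
Rule 2: no segment meets the rule's conditions; no change.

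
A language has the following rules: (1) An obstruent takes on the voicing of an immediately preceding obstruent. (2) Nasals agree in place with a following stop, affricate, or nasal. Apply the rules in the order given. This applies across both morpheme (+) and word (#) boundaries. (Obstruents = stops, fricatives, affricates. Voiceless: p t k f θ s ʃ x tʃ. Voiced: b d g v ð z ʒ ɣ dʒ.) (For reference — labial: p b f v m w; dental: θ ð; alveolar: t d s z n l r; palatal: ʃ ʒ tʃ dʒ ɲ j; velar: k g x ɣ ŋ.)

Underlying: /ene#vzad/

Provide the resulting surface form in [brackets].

Rule 1: no segment meets the rule's conditions; no change.
After rule 1: ene#vzad
Rule 2: no segment meets the rule's conditions; no change.

[ene#vzad]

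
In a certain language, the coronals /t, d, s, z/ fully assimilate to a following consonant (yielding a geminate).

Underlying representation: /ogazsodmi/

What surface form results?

/z/ before /s/ → [s] (total assimilation)
/d/ before /m/ → [m] (total assimilation)

[ogassommi]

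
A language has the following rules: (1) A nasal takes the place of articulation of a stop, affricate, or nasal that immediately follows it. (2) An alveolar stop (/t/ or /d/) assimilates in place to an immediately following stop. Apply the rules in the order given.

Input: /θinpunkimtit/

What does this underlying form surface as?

[θimpuŋkintit]

Rule 1: /n/ before /p/ (labial) → [m]
Rule 1: /n/ before /k/ (velar) → [ŋ]
Rule 1: /m/ before /t/ (alveolar) → [n]
After rule 1: θimpuŋkintit
Rule 2: no segment meets the rule's conditions; no change.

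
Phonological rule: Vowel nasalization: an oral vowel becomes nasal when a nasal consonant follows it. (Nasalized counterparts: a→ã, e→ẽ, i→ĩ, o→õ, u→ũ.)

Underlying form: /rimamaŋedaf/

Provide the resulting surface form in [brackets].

/i/ before nasal /m/ → [ĩ]
/a/ before nasal /m/ → [ã]
/a/ before nasal /ŋ/ → [ã]

[rĩmãmãŋedaf]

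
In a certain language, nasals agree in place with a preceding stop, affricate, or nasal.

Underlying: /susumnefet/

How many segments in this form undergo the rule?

/n/ after /m/ (labial) → [m]
1 segment changes.

1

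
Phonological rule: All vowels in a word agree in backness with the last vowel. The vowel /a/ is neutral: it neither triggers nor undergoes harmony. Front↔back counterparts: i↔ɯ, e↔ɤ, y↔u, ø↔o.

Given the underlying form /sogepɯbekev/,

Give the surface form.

/o/ harmonizes with /e/ ([-back]) → [ø]
/ɯ/ harmonizes with /e/ ([-back]) → [i]

[søgepibekev]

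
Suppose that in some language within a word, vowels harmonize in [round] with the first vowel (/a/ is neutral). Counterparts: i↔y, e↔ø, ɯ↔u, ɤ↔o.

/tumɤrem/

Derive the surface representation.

/ɤ/ harmonizes with /u/ ([+round]) → [o]
/e/ harmonizes with /u/ ([+round]) → [ø]

[tumorøm]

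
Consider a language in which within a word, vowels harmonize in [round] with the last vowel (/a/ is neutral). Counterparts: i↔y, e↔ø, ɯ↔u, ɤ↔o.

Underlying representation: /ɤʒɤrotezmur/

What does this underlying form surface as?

/ɤ/ harmonizes with /u/ ([+round]) → [o]
/ɤ/ harmonizes with /u/ ([+round]) → [o]
/e/ harmonizes with /u/ ([+round]) → [ø]

[oʒorotøzmur]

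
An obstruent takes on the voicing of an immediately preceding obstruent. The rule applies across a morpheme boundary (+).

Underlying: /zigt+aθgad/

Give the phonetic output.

/t/ after /g/ (voiced) → [d]
/g/ after /θ/ (voiceless) → [k]

[zigd+aθkad]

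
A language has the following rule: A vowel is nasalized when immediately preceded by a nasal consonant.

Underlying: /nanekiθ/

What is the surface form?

[nãnẽkiθ]

/a/ after nasal /n/ → [ã]
/e/ after nasal /n/ → [ẽ]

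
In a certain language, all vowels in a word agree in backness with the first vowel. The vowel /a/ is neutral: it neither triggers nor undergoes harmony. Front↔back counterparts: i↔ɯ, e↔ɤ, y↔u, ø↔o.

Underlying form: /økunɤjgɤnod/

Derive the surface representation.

[økynejgenød]

/u/ harmonizes with /ø/ ([-back]) → [y]
/ɤ/ harmonizes with /ø/ ([-back]) → [e]
/ɤ/ harmonizes with /ø/ ([-back]) → [e]
/o/ harmonizes with /ø/ ([-back]) → [ø]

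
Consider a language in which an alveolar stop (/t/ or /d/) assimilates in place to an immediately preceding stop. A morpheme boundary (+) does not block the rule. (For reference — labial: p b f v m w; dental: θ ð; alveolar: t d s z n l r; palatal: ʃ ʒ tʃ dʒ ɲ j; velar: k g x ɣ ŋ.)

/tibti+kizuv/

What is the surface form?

/t/ after /b/ (labial) → [p]

[tibpi+kizuv]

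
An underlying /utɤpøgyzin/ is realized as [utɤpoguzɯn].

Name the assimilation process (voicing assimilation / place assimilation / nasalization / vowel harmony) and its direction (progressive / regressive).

/ø/→[o] /y/→[u] /i/→[ɯ].
Vowels agree with the first vowel, so the harmony is progressive.

vowel harmony, progressive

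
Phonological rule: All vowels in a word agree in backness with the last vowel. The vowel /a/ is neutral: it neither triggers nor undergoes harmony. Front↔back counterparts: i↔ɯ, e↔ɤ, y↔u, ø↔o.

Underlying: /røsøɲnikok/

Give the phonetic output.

/ø/ harmonizes with /o/ ([+back]) → [o]
/ø/ harmonizes with /o/ ([+back]) → [o]
/i/ harmonizes with /o/ ([+back]) → [ɯ]

[rosoɲnɯkok]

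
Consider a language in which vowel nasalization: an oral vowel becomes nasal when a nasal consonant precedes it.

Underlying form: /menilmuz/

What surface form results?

[mẽnĩlmũz]

/e/ after nasal /m/ → [ẽ]
/i/ after nasal /n/ → [ĩ]
/u/ after nasal /m/ → [ũ]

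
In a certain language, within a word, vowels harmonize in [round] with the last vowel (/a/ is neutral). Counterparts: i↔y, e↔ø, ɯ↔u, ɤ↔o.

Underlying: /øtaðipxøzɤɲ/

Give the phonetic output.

/ø/ harmonizes with /ɤ/ ([-round]) → [e]
/ø/ harmonizes with /ɤ/ ([-round]) → [e]

[etaðipxezɤɲ]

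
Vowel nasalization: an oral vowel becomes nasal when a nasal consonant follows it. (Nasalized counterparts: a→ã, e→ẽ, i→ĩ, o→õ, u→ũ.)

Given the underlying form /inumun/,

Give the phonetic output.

[ĩnũmũn]

/i/ before nasal /n/ → [ĩ]
/u/ before nasal /m/ → [ũ]
/u/ before nasal /n/ → [ũ]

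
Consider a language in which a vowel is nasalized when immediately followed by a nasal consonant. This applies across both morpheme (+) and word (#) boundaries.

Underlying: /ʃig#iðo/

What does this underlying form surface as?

no segment meets the rule's conditions; no change.

[ʃig#iðo]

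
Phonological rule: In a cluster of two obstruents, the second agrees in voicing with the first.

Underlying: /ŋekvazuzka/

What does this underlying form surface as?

/v/ after /k/ (voiceless) → [f]
/k/ after /z/ (voiced) → [g]

[ŋekfazuzga]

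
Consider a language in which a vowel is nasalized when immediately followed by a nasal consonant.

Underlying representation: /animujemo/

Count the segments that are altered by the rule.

3

/a/ before nasal /n/ → [ã]
/i/ before nasal /m/ → [ĩ]
/e/ before nasal /m/ → [ẽ]
3 segments change.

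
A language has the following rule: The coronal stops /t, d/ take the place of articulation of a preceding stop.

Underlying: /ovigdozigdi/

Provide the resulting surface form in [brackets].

[oviggoziggi]

/d/ after /g/ (velar) → [g]
/d/ after /g/ (velar) → [g]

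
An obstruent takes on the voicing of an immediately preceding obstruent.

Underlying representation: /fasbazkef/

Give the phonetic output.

[faspazgef]

/b/ after /s/ (voiceless) → [p]
/k/ after /z/ (voiced) → [g]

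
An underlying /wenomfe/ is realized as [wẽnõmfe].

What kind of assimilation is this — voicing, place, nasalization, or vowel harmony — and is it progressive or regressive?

/e/→[ẽ] /o/→[õ].
Each target copies a feature from the following segment, so the direction is regressive.

nasalization, regressive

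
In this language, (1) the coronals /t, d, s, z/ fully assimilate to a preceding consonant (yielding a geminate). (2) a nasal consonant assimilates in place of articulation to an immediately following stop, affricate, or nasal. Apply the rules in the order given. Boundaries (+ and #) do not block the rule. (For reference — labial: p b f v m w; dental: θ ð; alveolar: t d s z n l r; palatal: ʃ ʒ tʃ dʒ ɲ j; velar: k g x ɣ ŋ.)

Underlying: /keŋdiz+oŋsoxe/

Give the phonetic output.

[keŋŋiz+oŋŋoxe]

Rule 1: /d/ after /ŋ/ → [ŋ] (total assimilation)
Rule 1: /s/ after /ŋ/ → [ŋ] (total assimilation)
After rule 1: keŋŋiz+oŋŋoxe
Rule 2: no segment meets the rule's conditions; no change.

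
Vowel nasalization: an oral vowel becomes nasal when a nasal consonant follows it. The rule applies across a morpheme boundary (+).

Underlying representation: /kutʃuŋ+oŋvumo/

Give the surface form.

[kutʃũŋ+õŋvũmo]

/u/ before nasal /ŋ/ → [ũ]
/o/ before nasal /ŋ/ → [õ]
/u/ before nasal /m/ → [ũ]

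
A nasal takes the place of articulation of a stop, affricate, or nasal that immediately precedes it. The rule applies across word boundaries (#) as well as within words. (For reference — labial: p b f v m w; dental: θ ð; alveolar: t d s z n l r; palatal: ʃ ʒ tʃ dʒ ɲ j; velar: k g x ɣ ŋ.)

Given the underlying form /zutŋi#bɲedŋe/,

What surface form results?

/ŋ/ after /t/ (alveolar) → [n]
/ɲ/ after /b/ (labial) → [m]
/ŋ/ after /d/ (alveolar) → [n]

[zutni#bmedne]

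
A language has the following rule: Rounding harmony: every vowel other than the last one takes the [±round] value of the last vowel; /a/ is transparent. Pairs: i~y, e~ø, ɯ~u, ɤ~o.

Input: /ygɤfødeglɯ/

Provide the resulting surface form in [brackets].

/y/ harmonizes with /ɯ/ ([-round]) → [i]
/ø/ harmonizes with /ɯ/ ([-round]) → [e]

[igɤfedeglɯ]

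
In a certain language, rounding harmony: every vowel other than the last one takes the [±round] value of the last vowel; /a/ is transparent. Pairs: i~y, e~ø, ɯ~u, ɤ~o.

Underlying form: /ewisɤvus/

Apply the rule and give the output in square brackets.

[øwysovus]

/e/ harmonizes with /u/ ([+round]) → [ø]
/i/ harmonizes with /u/ ([+round]) → [y]
/ɤ/ harmonizes with /u/ ([+round]) → [o]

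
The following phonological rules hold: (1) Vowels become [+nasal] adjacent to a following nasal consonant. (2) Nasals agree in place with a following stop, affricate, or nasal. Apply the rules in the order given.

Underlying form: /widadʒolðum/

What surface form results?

Rule 1: /u/ before nasal /m/ → [ũ]
After rule 1: widadʒolðũm
Rule 2: no segment meets the rule's conditions; no change.

[widadʒolðũm]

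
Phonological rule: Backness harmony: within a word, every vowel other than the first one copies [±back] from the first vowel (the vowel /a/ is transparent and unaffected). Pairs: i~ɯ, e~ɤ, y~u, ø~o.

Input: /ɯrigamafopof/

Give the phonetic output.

/i/ harmonizes with /ɯ/ ([+back]) → [ɯ]

[ɯrɯgamafopof]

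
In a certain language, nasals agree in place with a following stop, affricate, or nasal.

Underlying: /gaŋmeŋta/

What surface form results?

/ŋ/ before /m/ (labial) → [m]
/ŋ/ before /t/ (alveolar) → [n]

[gammenta]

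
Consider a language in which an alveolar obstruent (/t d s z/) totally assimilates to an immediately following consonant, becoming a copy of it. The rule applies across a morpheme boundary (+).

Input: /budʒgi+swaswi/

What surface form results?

[budʒgi+wwawwi]

/s/ before /w/ → [w] (total assimilation)
/s/ before /w/ → [w] (total assimilation)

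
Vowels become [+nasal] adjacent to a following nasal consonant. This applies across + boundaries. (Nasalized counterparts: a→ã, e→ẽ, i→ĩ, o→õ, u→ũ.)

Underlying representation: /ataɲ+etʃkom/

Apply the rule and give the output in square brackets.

/a/ before nasal /ɲ/ → [ã]
/o/ before nasal /m/ → [õ]

[atãɲ+etʃkõm]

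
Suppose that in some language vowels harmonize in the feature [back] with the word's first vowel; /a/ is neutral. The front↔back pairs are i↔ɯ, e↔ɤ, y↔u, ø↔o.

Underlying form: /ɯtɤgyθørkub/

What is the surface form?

/y/ harmonizes with /ɯ/ ([+back]) → [u]
/ø/ harmonizes with /ɯ/ ([+back]) → [o]

[ɯtɤguθorkub]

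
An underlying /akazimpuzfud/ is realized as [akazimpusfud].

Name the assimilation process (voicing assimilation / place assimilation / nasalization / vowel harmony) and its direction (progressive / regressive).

voicing assimilation, regressive

/z/→[s].
Each target copies a feature from the following segment, so the direction is regressive.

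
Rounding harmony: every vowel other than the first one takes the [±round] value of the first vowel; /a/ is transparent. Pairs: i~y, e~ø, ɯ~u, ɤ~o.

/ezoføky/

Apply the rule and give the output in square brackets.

[ezɤfeki]

/o/ harmonizes with /e/ ([-round]) → [ɤ]
/ø/ harmonizes with /e/ ([-round]) → [e]
/y/ harmonizes with /e/ ([-round]) → [i]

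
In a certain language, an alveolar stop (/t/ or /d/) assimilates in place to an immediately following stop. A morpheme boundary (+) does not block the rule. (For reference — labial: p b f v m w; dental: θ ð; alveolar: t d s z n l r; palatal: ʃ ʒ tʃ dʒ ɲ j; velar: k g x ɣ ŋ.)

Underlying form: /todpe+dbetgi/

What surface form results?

/d/ before /p/ (labial) → [b]
/d/ before /b/ (labial) → [b]
/t/ before /g/ (velar) → [k]

[tobpe+bbekgi]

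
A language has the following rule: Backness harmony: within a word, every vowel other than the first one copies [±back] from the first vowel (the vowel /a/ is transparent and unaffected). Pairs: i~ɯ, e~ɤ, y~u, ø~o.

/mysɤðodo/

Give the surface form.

[myseðødø]

/ɤ/ harmonizes with /y/ ([-back]) → [e]
/o/ harmonizes with /y/ ([-back]) → [ø]
/o/ harmonizes with /y/ ([-back]) → [ø]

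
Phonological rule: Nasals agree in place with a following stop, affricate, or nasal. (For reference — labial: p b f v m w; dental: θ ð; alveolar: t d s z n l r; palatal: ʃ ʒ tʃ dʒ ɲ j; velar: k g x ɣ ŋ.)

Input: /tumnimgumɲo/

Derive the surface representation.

[tunniŋguɲɲo]

/m/ before /n/ (alveolar) → [n]
/m/ before /g/ (velar) → [ŋ]
/m/ before /ɲ/ (palatal) → [ɲ]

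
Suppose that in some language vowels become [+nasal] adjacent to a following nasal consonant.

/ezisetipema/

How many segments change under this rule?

/e/ before nasal /m/ → [ẽ]
1 segment changes.

1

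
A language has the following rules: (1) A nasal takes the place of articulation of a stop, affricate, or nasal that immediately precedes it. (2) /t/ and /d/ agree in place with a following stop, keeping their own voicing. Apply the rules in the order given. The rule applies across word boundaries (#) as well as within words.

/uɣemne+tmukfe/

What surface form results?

Rule 1: /n/ after /m/ (labial) → [m]
Rule 1: /m/ after /t/ (alveolar) → [n]
After rule 1: uɣemme+tnukfe
Rule 2: no segment meets the rule's conditions; no change.

[uɣemme+tnukfe]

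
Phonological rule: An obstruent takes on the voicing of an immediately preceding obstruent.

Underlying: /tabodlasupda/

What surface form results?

/d/ after /p/ (voiceless) → [t]

[tabodlasupta]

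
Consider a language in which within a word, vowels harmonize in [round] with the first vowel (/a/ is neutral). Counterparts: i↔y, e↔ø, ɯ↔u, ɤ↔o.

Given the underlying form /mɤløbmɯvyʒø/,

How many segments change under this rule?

/ø/ harmonizes with /ɤ/ ([-round]) → [e]
/y/ harmonizes with /ɤ/ ([-round]) → [i]
/ø/ harmonizes with /ɤ/ ([-round]) → [e]
3 segments change.

3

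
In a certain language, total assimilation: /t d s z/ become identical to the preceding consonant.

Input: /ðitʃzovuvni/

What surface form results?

[ðitʃtʃovuvni]

/z/ after /tʃ/ → [tʃ] (total assimilation)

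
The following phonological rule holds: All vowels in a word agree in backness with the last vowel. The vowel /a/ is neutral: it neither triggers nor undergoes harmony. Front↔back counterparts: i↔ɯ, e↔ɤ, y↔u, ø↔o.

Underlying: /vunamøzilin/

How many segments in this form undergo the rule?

1

/u/ harmonizes with /i/ ([-back]) → [y]
1 segment changes.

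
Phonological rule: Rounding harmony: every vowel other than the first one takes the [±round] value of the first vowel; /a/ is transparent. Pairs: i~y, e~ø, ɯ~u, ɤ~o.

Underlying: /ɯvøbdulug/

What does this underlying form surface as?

/ø/ harmonizes with /ɯ/ ([-round]) → [e]
/u/ harmonizes with /ɯ/ ([-round]) → [ɯ]
/u/ harmonizes with /ɯ/ ([-round]) → [ɯ]

[ɯvebdɯlɯg]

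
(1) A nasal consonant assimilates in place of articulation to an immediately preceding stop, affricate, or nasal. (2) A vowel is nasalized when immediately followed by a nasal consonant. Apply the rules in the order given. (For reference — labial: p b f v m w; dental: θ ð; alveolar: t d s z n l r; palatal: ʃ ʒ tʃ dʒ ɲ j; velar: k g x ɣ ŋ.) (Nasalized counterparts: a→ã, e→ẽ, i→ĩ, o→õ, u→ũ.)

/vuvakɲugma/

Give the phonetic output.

Rule 1: /ɲ/ after /k/ (velar) → [ŋ]
Rule 1: /m/ after /g/ (velar) → [ŋ]
After rule 1: vuvakŋugŋa
Rule 2: no segment meets the rule's conditions; no change.

[vuvakŋugŋa]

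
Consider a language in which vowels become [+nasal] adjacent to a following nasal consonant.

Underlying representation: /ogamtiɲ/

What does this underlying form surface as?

[ogãmtĩɲ]

/a/ before nasal /m/ → [ã]
/i/ before nasal /ɲ/ → [ĩ]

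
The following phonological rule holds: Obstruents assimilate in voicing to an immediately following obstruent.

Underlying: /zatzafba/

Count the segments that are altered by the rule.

2

/t/ before /z/ (voiced) → [d]
/f/ before /b/ (voiced) → [v]
2 segments change.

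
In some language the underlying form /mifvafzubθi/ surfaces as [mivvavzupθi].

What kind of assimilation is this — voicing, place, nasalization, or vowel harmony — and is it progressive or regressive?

voicing assimilation, regressive

/f/→[v] /f/→[v] /b/→[p].
Each target copies a feature from the following segment, so the direction is regressive.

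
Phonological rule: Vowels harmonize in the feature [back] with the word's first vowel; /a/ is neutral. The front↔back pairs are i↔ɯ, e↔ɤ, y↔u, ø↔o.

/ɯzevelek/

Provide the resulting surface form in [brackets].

[ɯzɤvɤlɤk]

/e/ harmonizes with /ɯ/ ([+back]) → [ɤ]
/e/ harmonizes with /ɯ/ ([+back]) → [ɤ]
/e/ harmonizes with /ɯ/ ([+back]) → [ɤ]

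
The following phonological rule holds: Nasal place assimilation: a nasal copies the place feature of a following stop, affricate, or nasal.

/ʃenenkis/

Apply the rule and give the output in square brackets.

/n/ before /k/ (velar) → [ŋ]

[ʃeneŋkis]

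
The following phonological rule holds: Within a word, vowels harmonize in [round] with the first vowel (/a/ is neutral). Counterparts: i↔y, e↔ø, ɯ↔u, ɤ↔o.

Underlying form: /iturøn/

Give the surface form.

[itɯren]

/u/ harmonizes with /i/ ([-round]) → [ɯ]
/ø/ harmonizes with /i/ ([-round]) → [e]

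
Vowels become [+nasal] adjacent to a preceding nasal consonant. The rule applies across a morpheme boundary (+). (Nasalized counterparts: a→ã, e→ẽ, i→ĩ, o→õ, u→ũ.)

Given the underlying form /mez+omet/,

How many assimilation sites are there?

/e/ after nasal /m/ → [ẽ]
/e/ after nasal /m/ → [ẽ]
2 segments change.

2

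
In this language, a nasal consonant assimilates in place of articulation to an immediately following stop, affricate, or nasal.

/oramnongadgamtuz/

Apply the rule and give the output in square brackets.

/m/ before /n/ (alveolar) → [n]
/n/ before /g/ (velar) → [ŋ]
/m/ before /t/ (alveolar) → [n]

[orannoŋgadgantuz]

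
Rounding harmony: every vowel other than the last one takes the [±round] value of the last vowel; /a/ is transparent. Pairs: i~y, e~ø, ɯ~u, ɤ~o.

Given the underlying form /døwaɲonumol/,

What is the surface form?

[døwaɲonumol]

no segment meets the rule's conditions; no change.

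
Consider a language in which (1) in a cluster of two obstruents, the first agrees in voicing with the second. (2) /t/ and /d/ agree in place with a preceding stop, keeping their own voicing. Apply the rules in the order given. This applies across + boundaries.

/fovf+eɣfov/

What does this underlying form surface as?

[foff+exfov]

Rule 1: /v/ before /f/ (voiceless) → [f]
Rule 1: /ɣ/ before /f/ (voiceless) → [x]
After rule 1: foff+exfov
Rule 2: no segment meets the rule's conditions; no change.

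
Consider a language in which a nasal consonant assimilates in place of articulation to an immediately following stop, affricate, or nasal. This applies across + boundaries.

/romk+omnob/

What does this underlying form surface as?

/m/ before /k/ (velar) → [ŋ]
/m/ before /n/ (alveolar) → [n]

[roŋk+onnob]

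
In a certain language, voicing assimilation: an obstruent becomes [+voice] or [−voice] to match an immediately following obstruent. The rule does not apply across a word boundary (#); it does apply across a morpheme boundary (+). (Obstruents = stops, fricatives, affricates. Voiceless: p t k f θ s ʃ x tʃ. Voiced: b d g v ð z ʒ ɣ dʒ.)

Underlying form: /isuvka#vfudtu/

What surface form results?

/v/ before /k/ (voiceless) → [f]
/v/ before /f/ (voiceless) → [f]
/d/ before /t/ (voiceless) → [t]

[isufka#ffuttu]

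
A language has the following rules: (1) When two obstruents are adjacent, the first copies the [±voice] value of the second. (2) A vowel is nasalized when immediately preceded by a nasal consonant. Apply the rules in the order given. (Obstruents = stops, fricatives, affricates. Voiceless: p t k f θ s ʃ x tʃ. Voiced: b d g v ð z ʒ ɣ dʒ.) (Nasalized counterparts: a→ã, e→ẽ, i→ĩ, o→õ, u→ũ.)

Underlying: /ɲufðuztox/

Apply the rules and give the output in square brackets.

Rule 1: /f/ before /ð/ (voiced) → [v]
Rule 1: /z/ before /t/ (voiceless) → [s]
After rule 1: ɲuvðustox
Rule 2: /u/ after nasal /ɲ/ → [ũ]

[ɲũvðustox]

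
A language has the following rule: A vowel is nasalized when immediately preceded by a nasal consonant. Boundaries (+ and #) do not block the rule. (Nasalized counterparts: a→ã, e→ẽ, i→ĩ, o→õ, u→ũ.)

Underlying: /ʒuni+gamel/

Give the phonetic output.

/i/ after nasal /n/ → [ĩ]
/e/ after nasal /m/ → [ẽ]

[ʒunĩ+gamẽl]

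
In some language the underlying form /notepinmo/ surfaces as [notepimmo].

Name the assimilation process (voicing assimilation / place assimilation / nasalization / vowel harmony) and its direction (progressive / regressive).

place assimilation, regressive

/n/→[m].
Each target copies a feature from the following segment, so the direction is regressive.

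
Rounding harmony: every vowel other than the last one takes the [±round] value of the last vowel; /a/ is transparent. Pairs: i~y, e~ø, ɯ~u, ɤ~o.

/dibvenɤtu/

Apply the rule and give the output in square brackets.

[dybvønotu]

/i/ harmonizes with /u/ ([+round]) → [y]
/e/ harmonizes with /u/ ([+round]) → [ø]
/ɤ/ harmonizes with /u/ ([+round]) → [o]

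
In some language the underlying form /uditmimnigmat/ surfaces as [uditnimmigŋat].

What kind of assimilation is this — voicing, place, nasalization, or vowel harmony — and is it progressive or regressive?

/m/→[n] /n/→[m] /m/→[ŋ].
Each target copies a feature from the preceding segment, so the direction is progressive.

place assimilation, progressive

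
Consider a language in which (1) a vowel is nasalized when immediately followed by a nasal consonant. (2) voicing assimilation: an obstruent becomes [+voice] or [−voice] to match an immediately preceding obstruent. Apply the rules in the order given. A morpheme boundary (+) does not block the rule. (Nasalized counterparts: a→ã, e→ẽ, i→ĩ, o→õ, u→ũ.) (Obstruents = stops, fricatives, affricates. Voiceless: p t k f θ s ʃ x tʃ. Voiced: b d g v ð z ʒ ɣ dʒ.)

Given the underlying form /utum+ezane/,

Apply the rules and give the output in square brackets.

[utũm+ezãne]

Rule 1: /u/ before nasal /m/ → [ũ]
Rule 1: /a/ before nasal /n/ → [ã]
After rule 1: utũm+ezãne
Rule 2: no segment meets the rule's conditions; no change.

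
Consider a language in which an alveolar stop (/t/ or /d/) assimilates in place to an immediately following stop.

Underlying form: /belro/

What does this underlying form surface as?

[belro]

no segment meets the rule's conditions; no change.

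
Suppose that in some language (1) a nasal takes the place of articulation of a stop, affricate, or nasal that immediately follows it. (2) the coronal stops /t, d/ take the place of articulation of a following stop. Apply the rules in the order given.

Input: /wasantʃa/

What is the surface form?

[wasaɲtʃa]

Rule 1: /n/ before /tʃ/ (palatal) → [ɲ]
After rule 1: wasaɲtʃa
Rule 2: no segment meets the rule's conditions; no change.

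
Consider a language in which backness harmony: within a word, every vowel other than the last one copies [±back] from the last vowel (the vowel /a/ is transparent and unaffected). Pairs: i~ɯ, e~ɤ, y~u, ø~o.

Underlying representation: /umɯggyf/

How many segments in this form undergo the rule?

2

/u/ harmonizes with /y/ ([-back]) → [y]
/ɯ/ harmonizes with /y/ ([-back]) → [i]
2 segments change.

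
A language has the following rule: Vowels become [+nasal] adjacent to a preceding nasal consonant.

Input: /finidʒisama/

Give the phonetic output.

/i/ after nasal /n/ → [ĩ]
/a/ after nasal /m/ → [ã]

[finĩdʒisamã]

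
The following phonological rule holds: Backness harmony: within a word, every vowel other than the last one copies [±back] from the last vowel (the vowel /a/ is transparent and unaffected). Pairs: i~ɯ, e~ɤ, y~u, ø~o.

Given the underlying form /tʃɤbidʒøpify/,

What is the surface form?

[tʃebidʒøpify]

/ɤ/ harmonizes with /y/ ([-back]) → [e]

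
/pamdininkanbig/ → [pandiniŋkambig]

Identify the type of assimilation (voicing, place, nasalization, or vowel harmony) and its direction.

/m/→[n] /n/→[ŋ] /n/→[m].
Each target copies a feature from the following segment, so the direction is regressive.

place assimilation, regressive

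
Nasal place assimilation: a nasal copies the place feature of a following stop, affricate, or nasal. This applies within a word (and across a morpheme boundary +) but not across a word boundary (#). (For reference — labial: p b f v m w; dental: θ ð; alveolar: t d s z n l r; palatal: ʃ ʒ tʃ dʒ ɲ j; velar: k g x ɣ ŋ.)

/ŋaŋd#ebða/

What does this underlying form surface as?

[ŋand#ebða]

/ŋ/ before /d/ (alveolar) → [n]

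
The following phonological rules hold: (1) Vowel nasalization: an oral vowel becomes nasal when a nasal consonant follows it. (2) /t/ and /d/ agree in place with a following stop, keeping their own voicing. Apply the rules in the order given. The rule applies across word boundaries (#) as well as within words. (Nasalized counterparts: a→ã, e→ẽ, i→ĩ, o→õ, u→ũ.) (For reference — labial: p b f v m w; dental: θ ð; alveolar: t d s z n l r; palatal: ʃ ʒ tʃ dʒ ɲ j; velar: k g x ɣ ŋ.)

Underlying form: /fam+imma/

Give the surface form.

[fãm+ĩmma]

Rule 1: /a/ before nasal /m/ → [ã]
Rule 1: /i/ before nasal /m/ → [ĩ]
After rule 1: fãm+ĩmma
Rule 2: no segment meets the rule's conditions; no change.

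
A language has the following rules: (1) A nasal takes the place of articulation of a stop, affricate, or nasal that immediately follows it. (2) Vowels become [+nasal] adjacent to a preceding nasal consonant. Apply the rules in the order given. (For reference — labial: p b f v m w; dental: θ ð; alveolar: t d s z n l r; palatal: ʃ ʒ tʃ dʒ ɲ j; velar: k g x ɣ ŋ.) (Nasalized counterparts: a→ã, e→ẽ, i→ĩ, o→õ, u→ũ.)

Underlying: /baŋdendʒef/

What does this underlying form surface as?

[bandeɲdʒef]

Rule 1: /ŋ/ before /d/ (alveolar) → [n]
Rule 1: /n/ before /dʒ/ (palatal) → [ɲ]
After rule 1: bandeɲdʒef
Rule 2: no segment meets the rule's conditions; no change.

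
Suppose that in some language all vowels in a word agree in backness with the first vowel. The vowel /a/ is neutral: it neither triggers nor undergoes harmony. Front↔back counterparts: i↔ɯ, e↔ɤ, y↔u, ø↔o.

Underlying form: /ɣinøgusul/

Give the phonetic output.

[ɣinøgysyl]

/u/ harmonizes with /i/ ([-back]) → [y]
/u/ harmonizes with /i/ ([-back]) → [y]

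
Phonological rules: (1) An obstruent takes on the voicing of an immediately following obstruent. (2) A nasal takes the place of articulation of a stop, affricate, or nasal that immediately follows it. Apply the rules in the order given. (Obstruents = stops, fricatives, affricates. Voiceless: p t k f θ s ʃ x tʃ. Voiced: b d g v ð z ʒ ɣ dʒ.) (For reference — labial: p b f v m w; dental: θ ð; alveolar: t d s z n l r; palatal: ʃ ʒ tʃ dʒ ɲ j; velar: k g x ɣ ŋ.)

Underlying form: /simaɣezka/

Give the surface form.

[simaɣeska]

Rule 1: /z/ before /k/ (voiceless) → [s]
After rule 1: simaɣeska
Rule 2: no segment meets the rule's conditions; no change.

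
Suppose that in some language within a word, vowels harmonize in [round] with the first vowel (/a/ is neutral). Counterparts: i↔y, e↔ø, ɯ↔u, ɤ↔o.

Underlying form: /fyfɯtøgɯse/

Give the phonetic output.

/ɯ/ harmonizes with /y/ ([+round]) → [u]
/ɯ/ harmonizes with /y/ ([+round]) → [u]
/e/ harmonizes with /y/ ([+round]) → [ø]

[fyfutøgusø]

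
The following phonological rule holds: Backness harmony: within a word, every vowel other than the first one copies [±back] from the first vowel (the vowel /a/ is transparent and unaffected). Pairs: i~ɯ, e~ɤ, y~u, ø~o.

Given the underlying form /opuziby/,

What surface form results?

[opuzɯbu]

/i/ harmonizes with /o/ ([+back]) → [ɯ]
/y/ harmonizes with /o/ ([+back]) → [u]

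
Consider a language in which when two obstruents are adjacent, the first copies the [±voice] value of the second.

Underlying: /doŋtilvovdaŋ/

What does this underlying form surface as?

no segment meets the rule's conditions; no change.

[doŋtilvovdaŋ]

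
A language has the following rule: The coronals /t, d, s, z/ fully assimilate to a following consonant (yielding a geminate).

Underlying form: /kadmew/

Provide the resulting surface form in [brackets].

[kammew]

/d/ before /m/ → [m] (total assimilation)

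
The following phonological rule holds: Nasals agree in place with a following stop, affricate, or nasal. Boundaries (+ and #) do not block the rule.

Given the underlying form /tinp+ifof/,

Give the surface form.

[timp+ifof]

/n/ before /p/ (labial) → [m]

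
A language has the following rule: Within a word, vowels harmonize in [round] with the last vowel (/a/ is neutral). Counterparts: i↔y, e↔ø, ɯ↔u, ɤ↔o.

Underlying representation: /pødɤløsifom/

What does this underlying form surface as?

[pødoløsyfom]

/ɤ/ harmonizes with /o/ ([+round]) → [o]
/i/ harmonizes with /o/ ([+round]) → [y]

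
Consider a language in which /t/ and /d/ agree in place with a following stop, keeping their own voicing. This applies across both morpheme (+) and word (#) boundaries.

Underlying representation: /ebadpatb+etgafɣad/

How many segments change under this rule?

3

/d/ before /p/ (labial) → [b]
/t/ before /b/ (labial) → [p]
/t/ before /g/ (velar) → [k]
3 segments change.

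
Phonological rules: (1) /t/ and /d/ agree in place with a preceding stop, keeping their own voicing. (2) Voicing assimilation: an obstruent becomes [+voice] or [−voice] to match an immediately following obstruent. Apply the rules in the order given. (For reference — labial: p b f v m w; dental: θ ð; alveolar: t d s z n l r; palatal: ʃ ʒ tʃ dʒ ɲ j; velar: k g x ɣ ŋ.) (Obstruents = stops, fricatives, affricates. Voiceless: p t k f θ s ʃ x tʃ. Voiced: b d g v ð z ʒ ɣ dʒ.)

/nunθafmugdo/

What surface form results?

[nunθafmuggo]

Rule 1: /d/ after /g/ (velar) → [g]
After rule 1: nunθafmuggo
Rule 2: no segment meets the rule's conditions; no change.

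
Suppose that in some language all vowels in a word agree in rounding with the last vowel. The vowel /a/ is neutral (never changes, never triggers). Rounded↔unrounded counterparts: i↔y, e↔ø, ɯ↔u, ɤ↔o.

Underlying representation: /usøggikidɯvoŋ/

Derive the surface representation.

/i/ harmonizes with /o/ ([+round]) → [y]
/i/ harmonizes with /o/ ([+round]) → [y]
/ɯ/ harmonizes with /o/ ([+round]) → [u]

[usøggykyduvoŋ]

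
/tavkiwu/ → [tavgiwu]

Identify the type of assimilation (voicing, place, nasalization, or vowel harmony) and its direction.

/k/→[g].
Each target copies a feature from the preceding segment, so the direction is progressive.

voicing assimilation, progressive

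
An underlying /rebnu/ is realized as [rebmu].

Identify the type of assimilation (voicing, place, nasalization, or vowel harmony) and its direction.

place assimilation, progressive

/n/→[m].
Each target copies a feature from the preceding segment, so the direction is progressive.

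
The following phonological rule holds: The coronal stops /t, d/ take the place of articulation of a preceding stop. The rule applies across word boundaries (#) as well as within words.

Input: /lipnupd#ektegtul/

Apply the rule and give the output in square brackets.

[lipnupb#ekkegkul]

/d/ after /p/ (labial) → [b]
/t/ after /k/ (velar) → [k]
/t/ after /g/ (velar) → [k]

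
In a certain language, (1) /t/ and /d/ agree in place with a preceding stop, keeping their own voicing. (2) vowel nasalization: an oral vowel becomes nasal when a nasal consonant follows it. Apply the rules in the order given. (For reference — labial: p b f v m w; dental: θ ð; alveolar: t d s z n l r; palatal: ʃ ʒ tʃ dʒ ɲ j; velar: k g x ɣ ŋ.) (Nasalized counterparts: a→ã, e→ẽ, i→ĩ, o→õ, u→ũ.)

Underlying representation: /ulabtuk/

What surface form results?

[ulabpuk]

Rule 1: /t/ after /b/ (labial) → [p]
After rule 1: ulabpuk
Rule 2: no segment meets the rule's conditions; no change.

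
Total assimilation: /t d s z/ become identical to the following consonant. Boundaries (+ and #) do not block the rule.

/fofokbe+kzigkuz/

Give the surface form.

no segment meets the rule's conditions; no change.

[fofokbe+kzigkuz]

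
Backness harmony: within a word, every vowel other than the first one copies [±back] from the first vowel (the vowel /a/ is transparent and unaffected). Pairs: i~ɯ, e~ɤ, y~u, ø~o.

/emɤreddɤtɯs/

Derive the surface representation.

[emereddetis]

/ɤ/ harmonizes with /e/ ([-back]) → [e]
/ɤ/ harmonizes with /e/ ([-back]) → [e]
/ɯ/ harmonizes with /e/ ([-back]) → [i]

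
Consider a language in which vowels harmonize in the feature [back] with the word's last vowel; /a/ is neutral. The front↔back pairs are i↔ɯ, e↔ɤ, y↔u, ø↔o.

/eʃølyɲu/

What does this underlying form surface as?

/e/ harmonizes with /u/ ([+back]) → [ɤ]
/ø/ harmonizes with /u/ ([+back]) → [o]
/y/ harmonizes with /u/ ([+back]) → [u]

[ɤʃoluɲu]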